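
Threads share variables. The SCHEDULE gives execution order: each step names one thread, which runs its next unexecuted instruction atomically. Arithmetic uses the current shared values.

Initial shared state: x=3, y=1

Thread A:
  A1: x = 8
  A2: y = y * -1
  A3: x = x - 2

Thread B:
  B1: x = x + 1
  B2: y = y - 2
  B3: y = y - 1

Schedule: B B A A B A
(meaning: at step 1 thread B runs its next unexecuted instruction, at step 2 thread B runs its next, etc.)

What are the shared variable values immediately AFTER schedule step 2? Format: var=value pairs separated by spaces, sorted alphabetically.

Step 1: thread B executes B1 (x = x + 1). Shared: x=4 y=1. PCs: A@0 B@1
Step 2: thread B executes B2 (y = y - 2). Shared: x=4 y=-1. PCs: A@0 B@2

Answer: x=4 y=-1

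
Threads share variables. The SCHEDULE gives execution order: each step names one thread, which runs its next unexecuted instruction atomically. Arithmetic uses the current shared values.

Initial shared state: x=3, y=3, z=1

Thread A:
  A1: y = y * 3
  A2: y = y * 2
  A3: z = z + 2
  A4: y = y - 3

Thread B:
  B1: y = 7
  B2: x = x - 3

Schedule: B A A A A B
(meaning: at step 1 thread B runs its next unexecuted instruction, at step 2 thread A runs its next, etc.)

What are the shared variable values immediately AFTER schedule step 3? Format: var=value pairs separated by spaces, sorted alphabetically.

Answer: x=3 y=42 z=1

Derivation:
Step 1: thread B executes B1 (y = 7). Shared: x=3 y=7 z=1. PCs: A@0 B@1
Step 2: thread A executes A1 (y = y * 3). Shared: x=3 y=21 z=1. PCs: A@1 B@1
Step 3: thread A executes A2 (y = y * 2). Shared: x=3 y=42 z=1. PCs: A@2 B@1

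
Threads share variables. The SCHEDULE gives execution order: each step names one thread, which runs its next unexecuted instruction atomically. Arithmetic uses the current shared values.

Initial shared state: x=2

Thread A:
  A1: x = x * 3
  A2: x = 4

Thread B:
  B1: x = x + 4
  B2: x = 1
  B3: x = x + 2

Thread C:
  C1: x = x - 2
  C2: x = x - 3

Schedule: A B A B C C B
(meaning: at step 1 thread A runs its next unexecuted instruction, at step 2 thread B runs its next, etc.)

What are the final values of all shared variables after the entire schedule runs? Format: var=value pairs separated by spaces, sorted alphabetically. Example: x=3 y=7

Step 1: thread A executes A1 (x = x * 3). Shared: x=6. PCs: A@1 B@0 C@0
Step 2: thread B executes B1 (x = x + 4). Shared: x=10. PCs: A@1 B@1 C@0
Step 3: thread A executes A2 (x = 4). Shared: x=4. PCs: A@2 B@1 C@0
Step 4: thread B executes B2 (x = 1). Shared: x=1. PCs: A@2 B@2 C@0
Step 5: thread C executes C1 (x = x - 2). Shared: x=-1. PCs: A@2 B@2 C@1
Step 6: thread C executes C2 (x = x - 3). Shared: x=-4. PCs: A@2 B@2 C@2
Step 7: thread B executes B3 (x = x + 2). Shared: x=-2. PCs: A@2 B@3 C@2

Answer: x=-2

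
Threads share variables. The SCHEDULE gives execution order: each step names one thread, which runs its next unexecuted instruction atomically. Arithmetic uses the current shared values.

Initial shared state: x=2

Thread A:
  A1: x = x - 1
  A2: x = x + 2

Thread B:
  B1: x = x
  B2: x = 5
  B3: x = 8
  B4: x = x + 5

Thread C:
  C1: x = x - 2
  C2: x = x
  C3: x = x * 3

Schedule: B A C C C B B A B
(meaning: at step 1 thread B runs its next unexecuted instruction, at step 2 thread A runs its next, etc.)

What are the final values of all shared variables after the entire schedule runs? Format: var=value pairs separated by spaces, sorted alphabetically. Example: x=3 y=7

Answer: x=15

Derivation:
Step 1: thread B executes B1 (x = x). Shared: x=2. PCs: A@0 B@1 C@0
Step 2: thread A executes A1 (x = x - 1). Shared: x=1. PCs: A@1 B@1 C@0
Step 3: thread C executes C1 (x = x - 2). Shared: x=-1. PCs: A@1 B@1 C@1
Step 4: thread C executes C2 (x = x). Shared: x=-1. PCs: A@1 B@1 C@2
Step 5: thread C executes C3 (x = x * 3). Shared: x=-3. PCs: A@1 B@1 C@3
Step 6: thread B executes B2 (x = 5). Shared: x=5. PCs: A@1 B@2 C@3
Step 7: thread B executes B3 (x = 8). Shared: x=8. PCs: A@1 B@3 C@3
Step 8: thread A executes A2 (x = x + 2). Shared: x=10. PCs: A@2 B@3 C@3
Step 9: thread B executes B4 (x = x + 5). Shared: x=15. PCs: A@2 B@4 C@3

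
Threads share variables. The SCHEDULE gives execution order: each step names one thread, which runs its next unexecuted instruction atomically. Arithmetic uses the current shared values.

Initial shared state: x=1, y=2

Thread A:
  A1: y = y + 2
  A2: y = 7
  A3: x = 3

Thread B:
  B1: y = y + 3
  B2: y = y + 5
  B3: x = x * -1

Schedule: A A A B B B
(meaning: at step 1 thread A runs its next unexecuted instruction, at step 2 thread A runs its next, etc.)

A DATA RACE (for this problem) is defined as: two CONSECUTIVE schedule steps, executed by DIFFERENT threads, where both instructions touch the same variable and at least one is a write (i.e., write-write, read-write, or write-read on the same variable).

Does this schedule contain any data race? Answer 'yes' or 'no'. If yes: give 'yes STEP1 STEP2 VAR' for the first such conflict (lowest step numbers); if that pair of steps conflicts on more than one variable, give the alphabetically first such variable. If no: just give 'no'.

Steps 1,2: same thread (A). No race.
Steps 2,3: same thread (A). No race.
Steps 3,4: A(r=-,w=x) vs B(r=y,w=y). No conflict.
Steps 4,5: same thread (B). No race.
Steps 5,6: same thread (B). No race.

Answer: no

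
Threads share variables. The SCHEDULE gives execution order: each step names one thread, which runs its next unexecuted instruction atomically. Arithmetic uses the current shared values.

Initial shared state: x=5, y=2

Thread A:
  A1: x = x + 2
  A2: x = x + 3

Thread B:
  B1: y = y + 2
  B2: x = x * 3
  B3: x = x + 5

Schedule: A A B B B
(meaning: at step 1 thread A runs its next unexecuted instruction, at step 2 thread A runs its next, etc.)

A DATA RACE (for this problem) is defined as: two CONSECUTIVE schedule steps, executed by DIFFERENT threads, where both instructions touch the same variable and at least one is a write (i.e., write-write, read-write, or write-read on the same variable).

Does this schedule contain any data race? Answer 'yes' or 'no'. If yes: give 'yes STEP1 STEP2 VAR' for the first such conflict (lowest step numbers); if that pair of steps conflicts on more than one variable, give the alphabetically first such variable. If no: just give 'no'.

Answer: no

Derivation:
Steps 1,2: same thread (A). No race.
Steps 2,3: A(r=x,w=x) vs B(r=y,w=y). No conflict.
Steps 3,4: same thread (B). No race.
Steps 4,5: same thread (B). No race.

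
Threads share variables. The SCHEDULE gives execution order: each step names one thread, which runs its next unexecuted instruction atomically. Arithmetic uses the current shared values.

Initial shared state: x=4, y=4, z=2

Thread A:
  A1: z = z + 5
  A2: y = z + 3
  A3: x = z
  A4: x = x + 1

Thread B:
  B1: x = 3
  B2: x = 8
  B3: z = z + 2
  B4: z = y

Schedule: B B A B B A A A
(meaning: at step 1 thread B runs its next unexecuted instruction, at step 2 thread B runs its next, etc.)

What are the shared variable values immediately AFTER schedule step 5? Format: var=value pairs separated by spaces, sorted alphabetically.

Answer: x=8 y=4 z=4

Derivation:
Step 1: thread B executes B1 (x = 3). Shared: x=3 y=4 z=2. PCs: A@0 B@1
Step 2: thread B executes B2 (x = 8). Shared: x=8 y=4 z=2. PCs: A@0 B@2
Step 3: thread A executes A1 (z = z + 5). Shared: x=8 y=4 z=7. PCs: A@1 B@2
Step 4: thread B executes B3 (z = z + 2). Shared: x=8 y=4 z=9. PCs: A@1 B@3
Step 5: thread B executes B4 (z = y). Shared: x=8 y=4 z=4. PCs: A@1 B@4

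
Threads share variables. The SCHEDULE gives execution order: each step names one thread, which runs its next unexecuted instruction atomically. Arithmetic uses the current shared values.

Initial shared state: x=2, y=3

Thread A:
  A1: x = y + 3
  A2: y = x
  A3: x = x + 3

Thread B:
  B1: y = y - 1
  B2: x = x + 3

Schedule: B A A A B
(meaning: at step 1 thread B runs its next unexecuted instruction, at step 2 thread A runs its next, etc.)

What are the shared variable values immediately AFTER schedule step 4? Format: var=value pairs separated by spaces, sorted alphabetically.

Step 1: thread B executes B1 (y = y - 1). Shared: x=2 y=2. PCs: A@0 B@1
Step 2: thread A executes A1 (x = y + 3). Shared: x=5 y=2. PCs: A@1 B@1
Step 3: thread A executes A2 (y = x). Shared: x=5 y=5. PCs: A@2 B@1
Step 4: thread A executes A3 (x = x + 3). Shared: x=8 y=5. PCs: A@3 B@1

Answer: x=8 y=5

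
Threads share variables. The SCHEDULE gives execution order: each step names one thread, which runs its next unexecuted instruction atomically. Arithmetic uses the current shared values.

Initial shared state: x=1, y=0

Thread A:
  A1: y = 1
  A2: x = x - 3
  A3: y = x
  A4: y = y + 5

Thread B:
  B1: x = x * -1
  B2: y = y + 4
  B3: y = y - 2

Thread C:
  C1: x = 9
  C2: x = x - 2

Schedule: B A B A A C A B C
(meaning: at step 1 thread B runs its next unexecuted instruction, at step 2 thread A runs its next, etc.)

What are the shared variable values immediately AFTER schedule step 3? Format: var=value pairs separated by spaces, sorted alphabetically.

Answer: x=-1 y=5

Derivation:
Step 1: thread B executes B1 (x = x * -1). Shared: x=-1 y=0. PCs: A@0 B@1 C@0
Step 2: thread A executes A1 (y = 1). Shared: x=-1 y=1. PCs: A@1 B@1 C@0
Step 3: thread B executes B2 (y = y + 4). Shared: x=-1 y=5. PCs: A@1 B@2 C@0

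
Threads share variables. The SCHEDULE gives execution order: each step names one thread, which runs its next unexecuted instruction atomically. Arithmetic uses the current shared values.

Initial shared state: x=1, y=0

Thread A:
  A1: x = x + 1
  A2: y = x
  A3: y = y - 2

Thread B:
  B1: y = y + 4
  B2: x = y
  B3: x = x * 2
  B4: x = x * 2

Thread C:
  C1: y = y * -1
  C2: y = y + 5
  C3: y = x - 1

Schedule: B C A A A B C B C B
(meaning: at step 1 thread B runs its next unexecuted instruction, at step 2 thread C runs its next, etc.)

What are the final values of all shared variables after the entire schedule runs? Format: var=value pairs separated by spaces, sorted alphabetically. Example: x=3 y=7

Answer: x=0 y=-1

Derivation:
Step 1: thread B executes B1 (y = y + 4). Shared: x=1 y=4. PCs: A@0 B@1 C@0
Step 2: thread C executes C1 (y = y * -1). Shared: x=1 y=-4. PCs: A@0 B@1 C@1
Step 3: thread A executes A1 (x = x + 1). Shared: x=2 y=-4. PCs: A@1 B@1 C@1
Step 4: thread A executes A2 (y = x). Shared: x=2 y=2. PCs: A@2 B@1 C@1
Step 5: thread A executes A3 (y = y - 2). Shared: x=2 y=0. PCs: A@3 B@1 C@1
Step 6: thread B executes B2 (x = y). Shared: x=0 y=0. PCs: A@3 B@2 C@1
Step 7: thread C executes C2 (y = y + 5). Shared: x=0 y=5. PCs: A@3 B@2 C@2
Step 8: thread B executes B3 (x = x * 2). Shared: x=0 y=5. PCs: A@3 B@3 C@2
Step 9: thread C executes C3 (y = x - 1). Shared: x=0 y=-1. PCs: A@3 B@3 C@3
Step 10: thread B executes B4 (x = x * 2). Shared: x=0 y=-1. PCs: A@3 B@4 C@3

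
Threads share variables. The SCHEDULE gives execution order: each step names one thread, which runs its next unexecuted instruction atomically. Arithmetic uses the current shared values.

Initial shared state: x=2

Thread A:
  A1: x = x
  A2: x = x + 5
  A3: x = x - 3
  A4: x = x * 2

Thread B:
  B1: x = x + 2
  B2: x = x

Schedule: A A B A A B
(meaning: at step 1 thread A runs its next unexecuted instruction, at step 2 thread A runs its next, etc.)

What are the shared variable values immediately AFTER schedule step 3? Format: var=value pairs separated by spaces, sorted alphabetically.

Step 1: thread A executes A1 (x = x). Shared: x=2. PCs: A@1 B@0
Step 2: thread A executes A2 (x = x + 5). Shared: x=7. PCs: A@2 B@0
Step 3: thread B executes B1 (x = x + 2). Shared: x=9. PCs: A@2 B@1

Answer: x=9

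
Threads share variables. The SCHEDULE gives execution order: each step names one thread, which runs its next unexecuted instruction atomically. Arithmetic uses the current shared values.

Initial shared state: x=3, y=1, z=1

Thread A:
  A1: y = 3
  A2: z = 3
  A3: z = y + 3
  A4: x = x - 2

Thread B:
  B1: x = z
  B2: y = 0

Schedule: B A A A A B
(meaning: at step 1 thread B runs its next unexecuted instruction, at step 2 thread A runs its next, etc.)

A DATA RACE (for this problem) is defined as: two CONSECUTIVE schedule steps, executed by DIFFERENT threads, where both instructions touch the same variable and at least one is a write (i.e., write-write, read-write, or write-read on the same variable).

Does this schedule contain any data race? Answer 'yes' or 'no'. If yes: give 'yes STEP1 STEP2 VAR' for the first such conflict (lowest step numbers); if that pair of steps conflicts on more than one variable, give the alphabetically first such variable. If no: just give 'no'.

Answer: no

Derivation:
Steps 1,2: B(r=z,w=x) vs A(r=-,w=y). No conflict.
Steps 2,3: same thread (A). No race.
Steps 3,4: same thread (A). No race.
Steps 4,5: same thread (A). No race.
Steps 5,6: A(r=x,w=x) vs B(r=-,w=y). No conflict.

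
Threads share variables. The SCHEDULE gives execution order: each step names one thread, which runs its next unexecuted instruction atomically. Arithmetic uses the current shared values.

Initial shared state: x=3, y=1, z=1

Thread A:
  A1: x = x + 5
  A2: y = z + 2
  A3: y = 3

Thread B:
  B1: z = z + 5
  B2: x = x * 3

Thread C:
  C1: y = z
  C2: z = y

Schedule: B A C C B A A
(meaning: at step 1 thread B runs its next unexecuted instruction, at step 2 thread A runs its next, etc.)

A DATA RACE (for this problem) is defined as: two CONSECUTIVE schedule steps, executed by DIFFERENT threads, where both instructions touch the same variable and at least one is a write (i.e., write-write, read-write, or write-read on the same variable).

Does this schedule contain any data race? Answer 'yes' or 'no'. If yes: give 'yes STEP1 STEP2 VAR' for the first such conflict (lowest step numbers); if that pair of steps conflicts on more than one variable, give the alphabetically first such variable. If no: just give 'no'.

Answer: no

Derivation:
Steps 1,2: B(r=z,w=z) vs A(r=x,w=x). No conflict.
Steps 2,3: A(r=x,w=x) vs C(r=z,w=y). No conflict.
Steps 3,4: same thread (C). No race.
Steps 4,5: C(r=y,w=z) vs B(r=x,w=x). No conflict.
Steps 5,6: B(r=x,w=x) vs A(r=z,w=y). No conflict.
Steps 6,7: same thread (A). No race.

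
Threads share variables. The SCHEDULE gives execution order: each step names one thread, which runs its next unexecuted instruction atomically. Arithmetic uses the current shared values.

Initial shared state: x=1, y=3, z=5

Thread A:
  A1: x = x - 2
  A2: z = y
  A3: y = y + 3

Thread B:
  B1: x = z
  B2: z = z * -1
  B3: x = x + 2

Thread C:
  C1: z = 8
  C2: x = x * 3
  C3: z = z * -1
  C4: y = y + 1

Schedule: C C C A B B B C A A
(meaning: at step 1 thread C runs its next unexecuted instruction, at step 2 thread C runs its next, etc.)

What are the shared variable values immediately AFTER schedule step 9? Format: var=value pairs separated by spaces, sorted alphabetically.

Step 1: thread C executes C1 (z = 8). Shared: x=1 y=3 z=8. PCs: A@0 B@0 C@1
Step 2: thread C executes C2 (x = x * 3). Shared: x=3 y=3 z=8. PCs: A@0 B@0 C@2
Step 3: thread C executes C3 (z = z * -1). Shared: x=3 y=3 z=-8. PCs: A@0 B@0 C@3
Step 4: thread A executes A1 (x = x - 2). Shared: x=1 y=3 z=-8. PCs: A@1 B@0 C@3
Step 5: thread B executes B1 (x = z). Shared: x=-8 y=3 z=-8. PCs: A@1 B@1 C@3
Step 6: thread B executes B2 (z = z * -1). Shared: x=-8 y=3 z=8. PCs: A@1 B@2 C@3
Step 7: thread B executes B3 (x = x + 2). Shared: x=-6 y=3 z=8. PCs: A@1 B@3 C@3
Step 8: thread C executes C4 (y = y + 1). Shared: x=-6 y=4 z=8. PCs: A@1 B@3 C@4
Step 9: thread A executes A2 (z = y). Shared: x=-6 y=4 z=4. PCs: A@2 B@3 C@4

Answer: x=-6 y=4 z=4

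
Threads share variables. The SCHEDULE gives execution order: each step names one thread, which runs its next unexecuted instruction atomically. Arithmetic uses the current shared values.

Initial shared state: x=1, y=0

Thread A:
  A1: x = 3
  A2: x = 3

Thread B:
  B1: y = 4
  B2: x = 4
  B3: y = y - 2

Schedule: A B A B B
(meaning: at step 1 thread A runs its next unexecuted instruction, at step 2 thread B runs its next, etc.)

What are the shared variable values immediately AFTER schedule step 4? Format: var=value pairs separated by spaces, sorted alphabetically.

Answer: x=4 y=4

Derivation:
Step 1: thread A executes A1 (x = 3). Shared: x=3 y=0. PCs: A@1 B@0
Step 2: thread B executes B1 (y = 4). Shared: x=3 y=4. PCs: A@1 B@1
Step 3: thread A executes A2 (x = 3). Shared: x=3 y=4. PCs: A@2 B@1
Step 4: thread B executes B2 (x = 4). Shared: x=4 y=4. PCs: A@2 B@2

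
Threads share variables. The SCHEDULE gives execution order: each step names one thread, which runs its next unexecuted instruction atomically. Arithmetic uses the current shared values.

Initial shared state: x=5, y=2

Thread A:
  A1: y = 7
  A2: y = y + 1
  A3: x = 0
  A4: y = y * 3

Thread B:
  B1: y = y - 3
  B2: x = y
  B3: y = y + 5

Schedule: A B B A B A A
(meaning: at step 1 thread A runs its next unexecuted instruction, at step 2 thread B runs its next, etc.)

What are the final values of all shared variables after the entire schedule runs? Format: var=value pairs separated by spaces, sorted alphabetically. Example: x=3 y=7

Step 1: thread A executes A1 (y = 7). Shared: x=5 y=7. PCs: A@1 B@0
Step 2: thread B executes B1 (y = y - 3). Shared: x=5 y=4. PCs: A@1 B@1
Step 3: thread B executes B2 (x = y). Shared: x=4 y=4. PCs: A@1 B@2
Step 4: thread A executes A2 (y = y + 1). Shared: x=4 y=5. PCs: A@2 B@2
Step 5: thread B executes B3 (y = y + 5). Shared: x=4 y=10. PCs: A@2 B@3
Step 6: thread A executes A3 (x = 0). Shared: x=0 y=10. PCs: A@3 B@3
Step 7: thread A executes A4 (y = y * 3). Shared: x=0 y=30. PCs: A@4 B@3

Answer: x=0 y=30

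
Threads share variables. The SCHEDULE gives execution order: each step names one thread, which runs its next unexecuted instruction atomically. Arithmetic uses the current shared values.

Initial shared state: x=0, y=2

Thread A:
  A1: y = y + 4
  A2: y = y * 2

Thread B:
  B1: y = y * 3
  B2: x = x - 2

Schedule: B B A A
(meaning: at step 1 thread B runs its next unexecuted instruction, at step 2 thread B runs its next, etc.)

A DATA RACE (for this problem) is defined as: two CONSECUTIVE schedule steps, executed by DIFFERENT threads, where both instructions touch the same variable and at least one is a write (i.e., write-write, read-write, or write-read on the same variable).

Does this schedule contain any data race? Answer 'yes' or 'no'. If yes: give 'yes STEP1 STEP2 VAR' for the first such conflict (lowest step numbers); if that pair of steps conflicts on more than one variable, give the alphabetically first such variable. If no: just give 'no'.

Answer: no

Derivation:
Steps 1,2: same thread (B). No race.
Steps 2,3: B(r=x,w=x) vs A(r=y,w=y). No conflict.
Steps 3,4: same thread (A). No race.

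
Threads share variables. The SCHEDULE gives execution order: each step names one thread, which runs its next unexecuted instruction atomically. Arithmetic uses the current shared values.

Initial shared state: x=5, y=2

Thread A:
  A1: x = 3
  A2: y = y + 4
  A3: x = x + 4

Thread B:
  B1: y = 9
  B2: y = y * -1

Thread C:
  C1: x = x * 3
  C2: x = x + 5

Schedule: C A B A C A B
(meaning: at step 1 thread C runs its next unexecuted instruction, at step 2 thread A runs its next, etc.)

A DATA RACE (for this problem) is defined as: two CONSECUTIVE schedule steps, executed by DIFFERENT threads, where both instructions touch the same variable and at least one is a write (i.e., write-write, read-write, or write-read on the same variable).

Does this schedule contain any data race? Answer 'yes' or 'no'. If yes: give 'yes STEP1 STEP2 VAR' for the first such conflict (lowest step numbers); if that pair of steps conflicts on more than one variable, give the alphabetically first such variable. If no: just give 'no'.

Answer: yes 1 2 x

Derivation:
Steps 1,2: C(x = x * 3) vs A(x = 3). RACE on x (W-W).
Steps 2,3: A(r=-,w=x) vs B(r=-,w=y). No conflict.
Steps 3,4: B(y = 9) vs A(y = y + 4). RACE on y (W-W).
Steps 4,5: A(r=y,w=y) vs C(r=x,w=x). No conflict.
Steps 5,6: C(x = x + 5) vs A(x = x + 4). RACE on x (W-W).
Steps 6,7: A(r=x,w=x) vs B(r=y,w=y). No conflict.
First conflict at steps 1,2.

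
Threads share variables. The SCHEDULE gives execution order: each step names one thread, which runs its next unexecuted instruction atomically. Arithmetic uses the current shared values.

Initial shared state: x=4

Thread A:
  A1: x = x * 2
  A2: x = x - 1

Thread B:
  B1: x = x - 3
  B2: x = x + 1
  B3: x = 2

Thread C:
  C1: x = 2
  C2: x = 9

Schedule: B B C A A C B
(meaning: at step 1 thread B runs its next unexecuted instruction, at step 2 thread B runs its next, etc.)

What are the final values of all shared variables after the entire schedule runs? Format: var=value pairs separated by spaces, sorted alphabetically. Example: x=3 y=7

Answer: x=2

Derivation:
Step 1: thread B executes B1 (x = x - 3). Shared: x=1. PCs: A@0 B@1 C@0
Step 2: thread B executes B2 (x = x + 1). Shared: x=2. PCs: A@0 B@2 C@0
Step 3: thread C executes C1 (x = 2). Shared: x=2. PCs: A@0 B@2 C@1
Step 4: thread A executes A1 (x = x * 2). Shared: x=4. PCs: A@1 B@2 C@1
Step 5: thread A executes A2 (x = x - 1). Shared: x=3. PCs: A@2 B@2 C@1
Step 6: thread C executes C2 (x = 9). Shared: x=9. PCs: A@2 B@2 C@2
Step 7: thread B executes B3 (x = 2). Shared: x=2. PCs: A@2 B@3 C@2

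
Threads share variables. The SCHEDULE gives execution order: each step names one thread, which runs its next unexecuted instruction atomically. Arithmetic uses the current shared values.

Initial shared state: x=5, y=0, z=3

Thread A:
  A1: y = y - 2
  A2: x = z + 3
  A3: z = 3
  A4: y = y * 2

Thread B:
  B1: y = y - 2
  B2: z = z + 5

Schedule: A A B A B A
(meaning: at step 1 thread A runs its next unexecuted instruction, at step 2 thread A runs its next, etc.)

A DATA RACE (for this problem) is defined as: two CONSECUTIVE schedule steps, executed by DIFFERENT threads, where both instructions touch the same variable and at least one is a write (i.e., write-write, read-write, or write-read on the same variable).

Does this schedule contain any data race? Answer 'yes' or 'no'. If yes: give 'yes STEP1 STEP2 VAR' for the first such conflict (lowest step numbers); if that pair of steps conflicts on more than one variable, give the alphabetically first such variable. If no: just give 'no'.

Steps 1,2: same thread (A). No race.
Steps 2,3: A(r=z,w=x) vs B(r=y,w=y). No conflict.
Steps 3,4: B(r=y,w=y) vs A(r=-,w=z). No conflict.
Steps 4,5: A(z = 3) vs B(z = z + 5). RACE on z (W-W).
Steps 5,6: B(r=z,w=z) vs A(r=y,w=y). No conflict.
First conflict at steps 4,5.

Answer: yes 4 5 z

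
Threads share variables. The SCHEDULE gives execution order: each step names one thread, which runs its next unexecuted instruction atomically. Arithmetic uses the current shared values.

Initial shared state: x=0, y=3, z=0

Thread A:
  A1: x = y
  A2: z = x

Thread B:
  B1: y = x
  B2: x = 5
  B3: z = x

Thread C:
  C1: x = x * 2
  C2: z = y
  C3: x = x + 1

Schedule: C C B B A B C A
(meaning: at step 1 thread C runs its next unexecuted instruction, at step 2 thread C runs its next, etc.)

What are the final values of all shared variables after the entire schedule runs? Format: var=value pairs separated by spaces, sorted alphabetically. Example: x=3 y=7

Answer: x=1 y=0 z=1

Derivation:
Step 1: thread C executes C1 (x = x * 2). Shared: x=0 y=3 z=0. PCs: A@0 B@0 C@1
Step 2: thread C executes C2 (z = y). Shared: x=0 y=3 z=3. PCs: A@0 B@0 C@2
Step 3: thread B executes B1 (y = x). Shared: x=0 y=0 z=3. PCs: A@0 B@1 C@2
Step 4: thread B executes B2 (x = 5). Shared: x=5 y=0 z=3. PCs: A@0 B@2 C@2
Step 5: thread A executes A1 (x = y). Shared: x=0 y=0 z=3. PCs: A@1 B@2 C@2
Step 6: thread B executes B3 (z = x). Shared: x=0 y=0 z=0. PCs: A@1 B@3 C@2
Step 7: thread C executes C3 (x = x + 1). Shared: x=1 y=0 z=0. PCs: A@1 B@3 C@3
Step 8: thread A executes A2 (z = x). Shared: x=1 y=0 z=1. PCs: A@2 B@3 C@3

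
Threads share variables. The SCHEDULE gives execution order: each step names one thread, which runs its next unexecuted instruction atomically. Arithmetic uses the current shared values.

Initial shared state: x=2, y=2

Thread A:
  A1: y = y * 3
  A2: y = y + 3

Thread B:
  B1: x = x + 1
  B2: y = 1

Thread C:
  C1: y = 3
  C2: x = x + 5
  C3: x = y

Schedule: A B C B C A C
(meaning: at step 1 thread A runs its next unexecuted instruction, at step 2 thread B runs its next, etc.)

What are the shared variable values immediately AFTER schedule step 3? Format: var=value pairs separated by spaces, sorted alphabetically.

Answer: x=3 y=3

Derivation:
Step 1: thread A executes A1 (y = y * 3). Shared: x=2 y=6. PCs: A@1 B@0 C@0
Step 2: thread B executes B1 (x = x + 1). Shared: x=3 y=6. PCs: A@1 B@1 C@0
Step 3: thread C executes C1 (y = 3). Shared: x=3 y=3. PCs: A@1 B@1 C@1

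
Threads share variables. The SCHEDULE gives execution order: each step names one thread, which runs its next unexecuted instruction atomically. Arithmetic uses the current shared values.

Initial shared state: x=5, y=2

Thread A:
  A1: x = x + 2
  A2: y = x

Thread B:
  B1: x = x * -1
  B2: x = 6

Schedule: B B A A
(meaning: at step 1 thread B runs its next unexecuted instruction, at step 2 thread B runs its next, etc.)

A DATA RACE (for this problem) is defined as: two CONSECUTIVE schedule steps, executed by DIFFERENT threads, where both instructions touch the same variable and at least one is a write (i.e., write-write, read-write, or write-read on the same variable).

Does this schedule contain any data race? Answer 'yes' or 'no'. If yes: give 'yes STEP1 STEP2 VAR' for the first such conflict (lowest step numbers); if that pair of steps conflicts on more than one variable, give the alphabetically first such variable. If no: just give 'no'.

Answer: yes 2 3 x

Derivation:
Steps 1,2: same thread (B). No race.
Steps 2,3: B(x = 6) vs A(x = x + 2). RACE on x (W-W).
Steps 3,4: same thread (A). No race.
First conflict at steps 2,3.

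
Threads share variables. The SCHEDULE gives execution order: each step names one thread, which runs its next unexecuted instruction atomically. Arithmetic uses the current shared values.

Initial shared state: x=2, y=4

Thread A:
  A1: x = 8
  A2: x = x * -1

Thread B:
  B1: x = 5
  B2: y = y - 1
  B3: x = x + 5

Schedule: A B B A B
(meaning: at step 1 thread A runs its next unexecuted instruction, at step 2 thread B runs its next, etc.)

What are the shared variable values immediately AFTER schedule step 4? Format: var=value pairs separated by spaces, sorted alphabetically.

Answer: x=-5 y=3

Derivation:
Step 1: thread A executes A1 (x = 8). Shared: x=8 y=4. PCs: A@1 B@0
Step 2: thread B executes B1 (x = 5). Shared: x=5 y=4. PCs: A@1 B@1
Step 3: thread B executes B2 (y = y - 1). Shared: x=5 y=3. PCs: A@1 B@2
Step 4: thread A executes A2 (x = x * -1). Shared: x=-5 y=3. PCs: A@2 B@2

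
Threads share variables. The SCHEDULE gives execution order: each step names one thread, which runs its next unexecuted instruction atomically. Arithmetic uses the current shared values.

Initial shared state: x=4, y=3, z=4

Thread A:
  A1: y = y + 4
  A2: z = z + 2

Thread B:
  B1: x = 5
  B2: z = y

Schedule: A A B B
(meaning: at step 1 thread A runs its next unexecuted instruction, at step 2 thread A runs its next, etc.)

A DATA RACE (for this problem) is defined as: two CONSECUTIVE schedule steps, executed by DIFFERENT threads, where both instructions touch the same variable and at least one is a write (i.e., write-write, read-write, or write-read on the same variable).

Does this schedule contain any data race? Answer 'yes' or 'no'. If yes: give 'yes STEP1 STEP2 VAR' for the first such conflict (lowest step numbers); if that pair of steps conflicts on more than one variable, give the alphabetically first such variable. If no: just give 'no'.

Answer: no

Derivation:
Steps 1,2: same thread (A). No race.
Steps 2,3: A(r=z,w=z) vs B(r=-,w=x). No conflict.
Steps 3,4: same thread (B). No race.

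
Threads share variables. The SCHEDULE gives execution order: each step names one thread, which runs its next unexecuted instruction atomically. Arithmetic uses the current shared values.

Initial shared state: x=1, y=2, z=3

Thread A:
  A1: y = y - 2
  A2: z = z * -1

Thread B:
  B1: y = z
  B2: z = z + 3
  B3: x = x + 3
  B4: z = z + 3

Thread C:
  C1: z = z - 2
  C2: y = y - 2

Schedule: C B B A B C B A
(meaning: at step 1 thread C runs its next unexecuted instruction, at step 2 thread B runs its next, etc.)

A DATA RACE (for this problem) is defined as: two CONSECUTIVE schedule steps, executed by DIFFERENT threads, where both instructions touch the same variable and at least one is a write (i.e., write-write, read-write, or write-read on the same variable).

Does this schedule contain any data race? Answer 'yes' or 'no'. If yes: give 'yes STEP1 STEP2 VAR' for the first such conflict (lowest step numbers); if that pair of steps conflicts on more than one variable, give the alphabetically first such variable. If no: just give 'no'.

Answer: yes 1 2 z

Derivation:
Steps 1,2: C(z = z - 2) vs B(y = z). RACE on z (W-R).
Steps 2,3: same thread (B). No race.
Steps 3,4: B(r=z,w=z) vs A(r=y,w=y). No conflict.
Steps 4,5: A(r=y,w=y) vs B(r=x,w=x). No conflict.
Steps 5,6: B(r=x,w=x) vs C(r=y,w=y). No conflict.
Steps 6,7: C(r=y,w=y) vs B(r=z,w=z). No conflict.
Steps 7,8: B(z = z + 3) vs A(z = z * -1). RACE on z (W-W).
First conflict at steps 1,2.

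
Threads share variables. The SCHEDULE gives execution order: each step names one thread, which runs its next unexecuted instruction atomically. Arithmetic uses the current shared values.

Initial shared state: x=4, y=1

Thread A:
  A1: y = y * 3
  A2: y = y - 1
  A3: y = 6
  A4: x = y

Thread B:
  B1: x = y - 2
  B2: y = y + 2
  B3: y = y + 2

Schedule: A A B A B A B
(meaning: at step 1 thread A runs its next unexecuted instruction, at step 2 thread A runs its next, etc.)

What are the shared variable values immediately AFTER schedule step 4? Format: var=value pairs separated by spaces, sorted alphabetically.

Answer: x=0 y=6

Derivation:
Step 1: thread A executes A1 (y = y * 3). Shared: x=4 y=3. PCs: A@1 B@0
Step 2: thread A executes A2 (y = y - 1). Shared: x=4 y=2. PCs: A@2 B@0
Step 3: thread B executes B1 (x = y - 2). Shared: x=0 y=2. PCs: A@2 B@1
Step 4: thread A executes A3 (y = 6). Shared: x=0 y=6. PCs: A@3 B@1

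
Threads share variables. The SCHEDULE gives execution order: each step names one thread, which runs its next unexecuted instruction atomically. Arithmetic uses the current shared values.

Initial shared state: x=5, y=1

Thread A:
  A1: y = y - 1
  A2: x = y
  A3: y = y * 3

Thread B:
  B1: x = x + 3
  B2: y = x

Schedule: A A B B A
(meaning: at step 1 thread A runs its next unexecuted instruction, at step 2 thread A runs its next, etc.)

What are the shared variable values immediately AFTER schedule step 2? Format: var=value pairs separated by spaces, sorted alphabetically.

Step 1: thread A executes A1 (y = y - 1). Shared: x=5 y=0. PCs: A@1 B@0
Step 2: thread A executes A2 (x = y). Shared: x=0 y=0. PCs: A@2 B@0

Answer: x=0 y=0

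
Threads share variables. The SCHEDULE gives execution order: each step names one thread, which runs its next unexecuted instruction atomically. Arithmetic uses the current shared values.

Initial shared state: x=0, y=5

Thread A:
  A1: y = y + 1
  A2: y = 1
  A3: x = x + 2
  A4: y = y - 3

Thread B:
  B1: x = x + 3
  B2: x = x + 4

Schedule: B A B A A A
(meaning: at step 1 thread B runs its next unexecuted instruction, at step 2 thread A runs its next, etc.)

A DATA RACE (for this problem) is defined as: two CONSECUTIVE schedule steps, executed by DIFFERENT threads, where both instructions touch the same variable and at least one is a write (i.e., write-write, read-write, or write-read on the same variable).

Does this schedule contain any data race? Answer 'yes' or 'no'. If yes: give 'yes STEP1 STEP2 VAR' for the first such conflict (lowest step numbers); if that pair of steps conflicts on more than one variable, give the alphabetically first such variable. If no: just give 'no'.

Answer: no

Derivation:
Steps 1,2: B(r=x,w=x) vs A(r=y,w=y). No conflict.
Steps 2,3: A(r=y,w=y) vs B(r=x,w=x). No conflict.
Steps 3,4: B(r=x,w=x) vs A(r=-,w=y). No conflict.
Steps 4,5: same thread (A). No race.
Steps 5,6: same thread (A). No race.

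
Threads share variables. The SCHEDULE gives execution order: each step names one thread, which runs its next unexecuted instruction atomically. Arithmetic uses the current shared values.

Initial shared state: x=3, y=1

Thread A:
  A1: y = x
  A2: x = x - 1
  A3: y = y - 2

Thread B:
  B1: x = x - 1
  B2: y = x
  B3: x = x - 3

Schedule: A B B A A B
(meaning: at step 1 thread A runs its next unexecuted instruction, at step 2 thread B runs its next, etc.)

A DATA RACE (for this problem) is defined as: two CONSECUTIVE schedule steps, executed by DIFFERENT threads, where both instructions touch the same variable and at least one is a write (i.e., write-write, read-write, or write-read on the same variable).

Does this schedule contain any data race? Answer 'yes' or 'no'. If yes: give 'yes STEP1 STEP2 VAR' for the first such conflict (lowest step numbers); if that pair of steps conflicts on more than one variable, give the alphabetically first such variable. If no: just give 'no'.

Answer: yes 1 2 x

Derivation:
Steps 1,2: A(y = x) vs B(x = x - 1). RACE on x (R-W).
Steps 2,3: same thread (B). No race.
Steps 3,4: B(y = x) vs A(x = x - 1). RACE on x (R-W).
Steps 4,5: same thread (A). No race.
Steps 5,6: A(r=y,w=y) vs B(r=x,w=x). No conflict.
First conflict at steps 1,2.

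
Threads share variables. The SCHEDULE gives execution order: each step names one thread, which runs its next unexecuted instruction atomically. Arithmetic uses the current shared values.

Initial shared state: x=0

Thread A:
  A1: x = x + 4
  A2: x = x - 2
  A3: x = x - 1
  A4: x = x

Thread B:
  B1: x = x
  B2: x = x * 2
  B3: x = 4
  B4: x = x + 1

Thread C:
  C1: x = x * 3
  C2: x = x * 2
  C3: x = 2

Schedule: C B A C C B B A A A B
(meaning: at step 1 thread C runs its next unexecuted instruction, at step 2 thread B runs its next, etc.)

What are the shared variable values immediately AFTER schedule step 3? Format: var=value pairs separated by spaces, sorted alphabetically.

Step 1: thread C executes C1 (x = x * 3). Shared: x=0. PCs: A@0 B@0 C@1
Step 2: thread B executes B1 (x = x). Shared: x=0. PCs: A@0 B@1 C@1
Step 3: thread A executes A1 (x = x + 4). Shared: x=4. PCs: A@1 B@1 C@1

Answer: x=4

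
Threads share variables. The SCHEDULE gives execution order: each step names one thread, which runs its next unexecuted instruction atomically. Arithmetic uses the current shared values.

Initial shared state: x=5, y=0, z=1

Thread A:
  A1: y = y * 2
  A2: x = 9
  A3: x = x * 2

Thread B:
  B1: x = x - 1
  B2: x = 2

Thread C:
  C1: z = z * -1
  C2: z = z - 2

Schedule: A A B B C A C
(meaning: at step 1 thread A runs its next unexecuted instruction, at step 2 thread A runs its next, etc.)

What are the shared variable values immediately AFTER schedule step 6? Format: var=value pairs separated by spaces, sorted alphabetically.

Answer: x=4 y=0 z=-1

Derivation:
Step 1: thread A executes A1 (y = y * 2). Shared: x=5 y=0 z=1. PCs: A@1 B@0 C@0
Step 2: thread A executes A2 (x = 9). Shared: x=9 y=0 z=1. PCs: A@2 B@0 C@0
Step 3: thread B executes B1 (x = x - 1). Shared: x=8 y=0 z=1. PCs: A@2 B@1 C@0
Step 4: thread B executes B2 (x = 2). Shared: x=2 y=0 z=1. PCs: A@2 B@2 C@0
Step 5: thread C executes C1 (z = z * -1). Shared: x=2 y=0 z=-1. PCs: A@2 B@2 C@1
Step 6: thread A executes A3 (x = x * 2). Shared: x=4 y=0 z=-1. PCs: A@3 B@2 C@1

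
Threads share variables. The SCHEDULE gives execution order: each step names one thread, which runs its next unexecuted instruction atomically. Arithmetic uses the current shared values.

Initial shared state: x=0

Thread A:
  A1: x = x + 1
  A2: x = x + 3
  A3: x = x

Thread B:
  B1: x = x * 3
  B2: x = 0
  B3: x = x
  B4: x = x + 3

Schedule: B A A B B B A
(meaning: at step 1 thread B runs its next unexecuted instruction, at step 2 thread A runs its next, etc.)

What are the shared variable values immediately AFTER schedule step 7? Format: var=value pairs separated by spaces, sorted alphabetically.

Step 1: thread B executes B1 (x = x * 3). Shared: x=0. PCs: A@0 B@1
Step 2: thread A executes A1 (x = x + 1). Shared: x=1. PCs: A@1 B@1
Step 3: thread A executes A2 (x = x + 3). Shared: x=4. PCs: A@2 B@1
Step 4: thread B executes B2 (x = 0). Shared: x=0. PCs: A@2 B@2
Step 5: thread B executes B3 (x = x). Shared: x=0. PCs: A@2 B@3
Step 6: thread B executes B4 (x = x + 3). Shared: x=3. PCs: A@2 B@4
Step 7: thread A executes A3 (x = x). Shared: x=3. PCs: A@3 B@4

Answer: x=3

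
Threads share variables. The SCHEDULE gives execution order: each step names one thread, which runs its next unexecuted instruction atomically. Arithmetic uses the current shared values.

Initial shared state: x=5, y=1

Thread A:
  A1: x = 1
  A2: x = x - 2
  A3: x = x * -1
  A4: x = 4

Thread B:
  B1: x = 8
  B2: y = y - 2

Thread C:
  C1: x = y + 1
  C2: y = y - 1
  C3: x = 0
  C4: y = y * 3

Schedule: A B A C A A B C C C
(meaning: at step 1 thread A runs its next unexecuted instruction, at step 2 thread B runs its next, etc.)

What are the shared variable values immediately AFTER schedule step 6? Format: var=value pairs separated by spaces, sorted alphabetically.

Answer: x=4 y=1

Derivation:
Step 1: thread A executes A1 (x = 1). Shared: x=1 y=1. PCs: A@1 B@0 C@0
Step 2: thread B executes B1 (x = 8). Shared: x=8 y=1. PCs: A@1 B@1 C@0
Step 3: thread A executes A2 (x = x - 2). Shared: x=6 y=1. PCs: A@2 B@1 C@0
Step 4: thread C executes C1 (x = y + 1). Shared: x=2 y=1. PCs: A@2 B@1 C@1
Step 5: thread A executes A3 (x = x * -1). Shared: x=-2 y=1. PCs: A@3 B@1 C@1
Step 6: thread A executes A4 (x = 4). Shared: x=4 y=1. PCs: A@4 B@1 C@1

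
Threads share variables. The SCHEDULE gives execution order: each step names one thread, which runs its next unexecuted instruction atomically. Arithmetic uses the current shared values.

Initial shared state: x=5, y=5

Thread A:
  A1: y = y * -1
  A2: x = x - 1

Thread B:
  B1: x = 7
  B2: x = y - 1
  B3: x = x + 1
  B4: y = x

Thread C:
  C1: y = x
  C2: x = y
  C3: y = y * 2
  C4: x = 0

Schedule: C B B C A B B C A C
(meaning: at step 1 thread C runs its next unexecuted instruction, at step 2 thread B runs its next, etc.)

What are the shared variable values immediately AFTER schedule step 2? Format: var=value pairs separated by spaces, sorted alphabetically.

Step 1: thread C executes C1 (y = x). Shared: x=5 y=5. PCs: A@0 B@0 C@1
Step 2: thread B executes B1 (x = 7). Shared: x=7 y=5. PCs: A@0 B@1 C@1

Answer: x=7 y=5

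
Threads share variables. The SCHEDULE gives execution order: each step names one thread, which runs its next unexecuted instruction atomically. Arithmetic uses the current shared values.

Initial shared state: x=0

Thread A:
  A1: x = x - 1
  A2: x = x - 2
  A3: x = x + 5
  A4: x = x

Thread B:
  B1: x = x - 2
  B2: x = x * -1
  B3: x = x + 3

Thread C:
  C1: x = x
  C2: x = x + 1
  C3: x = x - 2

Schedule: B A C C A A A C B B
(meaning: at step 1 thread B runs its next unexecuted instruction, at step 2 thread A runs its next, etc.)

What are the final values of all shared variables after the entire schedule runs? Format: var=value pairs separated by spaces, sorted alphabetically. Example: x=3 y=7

Answer: x=4

Derivation:
Step 1: thread B executes B1 (x = x - 2). Shared: x=-2. PCs: A@0 B@1 C@0
Step 2: thread A executes A1 (x = x - 1). Shared: x=-3. PCs: A@1 B@1 C@0
Step 3: thread C executes C1 (x = x). Shared: x=-3. PCs: A@1 B@1 C@1
Step 4: thread C executes C2 (x = x + 1). Shared: x=-2. PCs: A@1 B@1 C@2
Step 5: thread A executes A2 (x = x - 2). Shared: x=-4. PCs: A@2 B@1 C@2
Step 6: thread A executes A3 (x = x + 5). Shared: x=1. PCs: A@3 B@1 C@2
Step 7: thread A executes A4 (x = x). Shared: x=1. PCs: A@4 B@1 C@2
Step 8: thread C executes C3 (x = x - 2). Shared: x=-1. PCs: A@4 B@1 C@3
Step 9: thread B executes B2 (x = x * -1). Shared: x=1. PCs: A@4 B@2 C@3
Step 10: thread B executes B3 (x = x + 3). Shared: x=4. PCs: A@4 B@3 C@3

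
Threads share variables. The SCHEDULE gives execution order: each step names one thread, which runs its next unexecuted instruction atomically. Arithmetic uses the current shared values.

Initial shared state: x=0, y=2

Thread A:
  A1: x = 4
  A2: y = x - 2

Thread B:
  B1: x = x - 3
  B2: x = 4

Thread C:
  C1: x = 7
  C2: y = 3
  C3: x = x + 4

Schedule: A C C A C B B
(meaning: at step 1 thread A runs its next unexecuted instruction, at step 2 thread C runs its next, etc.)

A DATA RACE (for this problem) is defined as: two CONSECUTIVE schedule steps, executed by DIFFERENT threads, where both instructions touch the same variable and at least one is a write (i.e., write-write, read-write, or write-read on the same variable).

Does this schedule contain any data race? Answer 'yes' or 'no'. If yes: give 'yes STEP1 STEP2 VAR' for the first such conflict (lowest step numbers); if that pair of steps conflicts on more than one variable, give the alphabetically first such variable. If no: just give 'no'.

Answer: yes 1 2 x

Derivation:
Steps 1,2: A(x = 4) vs C(x = 7). RACE on x (W-W).
Steps 2,3: same thread (C). No race.
Steps 3,4: C(y = 3) vs A(y = x - 2). RACE on y (W-W).
Steps 4,5: A(y = x - 2) vs C(x = x + 4). RACE on x (R-W).
Steps 5,6: C(x = x + 4) vs B(x = x - 3). RACE on x (W-W).
Steps 6,7: same thread (B). No race.
First conflict at steps 1,2.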